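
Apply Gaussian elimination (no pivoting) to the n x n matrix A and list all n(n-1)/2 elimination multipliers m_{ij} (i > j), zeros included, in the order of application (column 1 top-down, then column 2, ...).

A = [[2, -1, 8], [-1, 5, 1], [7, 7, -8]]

multipliers: -1/2, 7/2, 7/3

Forward elimination:
R2 <- R2 - (-1/2)*R1:  [   0  9/2    5 ]
R3 <- R3 - (7/2)*R1:  [    0  21/2   -36 ]
R3 <- R3 - (7/3)*R2:  [      0       0  -143/3 ]
Multipliers (in order of application): m_{21} = -1/2, m_{31} = 7/2, m_{32} = 7/3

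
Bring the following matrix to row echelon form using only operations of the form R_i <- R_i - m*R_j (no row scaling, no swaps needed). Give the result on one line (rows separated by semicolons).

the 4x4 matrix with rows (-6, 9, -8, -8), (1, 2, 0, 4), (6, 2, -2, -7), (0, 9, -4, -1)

REF = [-6 9 -8 -8; 0 7/2 -4/3 8/3; 0 0 -122/21 -491/21; 0 0 0 -339/61]

Forward elimination:
R2 <- R2 - (-1/6)*R1:  [    0   7/2  -4/3   8/3 ]
R3 <- R3 - (-1)*R1:  [   0   11  -10  -15 ]
R3 <- R3 - (22/7)*R2:  [       0        0  -122/21  -491/21 ]
R4 <- R4 - (18/7)*R2:  [     0      0   -4/7  -55/7 ]
R4 <- R4 - (6/61)*R3:  [       0        0        0  -339/61 ]
Row echelon form:
[ -6    9       -8       -8 ]
[  0  7/2     -4/3      8/3 ]
[  0    0  -122/21  -491/21 ]
[  0    0        0  -339/61 ]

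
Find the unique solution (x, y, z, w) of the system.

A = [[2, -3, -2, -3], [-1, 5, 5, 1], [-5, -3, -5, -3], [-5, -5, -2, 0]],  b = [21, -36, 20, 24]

(1, -5, -2, 0)

Forward elimination on [A|b]:
R2 <- R2 - (-1/2)*R1:  [     0    7/2      4   -1/2  -51/2 ]
R3 <- R3 - (-5/2)*R1:  [     0  -21/2    -10  -21/2  145/2 ]
R4 <- R4 - (-5/2)*R1:  [     0  -25/2     -7  -15/2  153/2 ]
R3 <- R3 - (-3)*R2:  [   0    0    2  -12   -4 ]
R4 <- R4 - (-25/7)*R2:  [      0       0    51/7   -65/7  -102/7 ]
R4 <- R4 - (51/14)*R3:  [     0      0      0  241/7      0 ]
Row echelon form:
[ 2   -3  -2     -3  |     21 ]
[ 0  7/2   4   -1/2  |  -51/2 ]
[ 0    0   2    -12  |     -4 ]
[ 0    0   0  241/7  |      0 ]
Back-substitution:
w = (0) / (241/7) = 0
z = (-4 - (-12)*(0)) / 2 = -2
y = (-51/2 - (4)*(-2) - (-1/2)*(0)) / (7/2) = -5
x = (21 - (-3)*(-5) - (-2)*(-2) - (-3)*(0)) / 2 = 1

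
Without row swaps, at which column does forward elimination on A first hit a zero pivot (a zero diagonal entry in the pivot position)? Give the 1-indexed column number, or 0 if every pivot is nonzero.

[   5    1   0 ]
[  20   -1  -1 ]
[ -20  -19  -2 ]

first zero-pivot column = 0

Naive forward elimination:
R2 <- R2 - (4)*R1:  [  0  -5  -1 ]
R3 <- R3 - (-4)*R1:  [   0  -15   -2 ]
R3 <- R3 - (3)*R2:  [ 0  0  1 ]
All pivots nonzero; naive elimination completes without hitting a zero pivot.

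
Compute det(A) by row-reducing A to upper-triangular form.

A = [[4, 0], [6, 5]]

Forward elimination:
R2 <- R2 - (3/2)*R1:  [ 0  5 ]
Upper-triangular form:
[ 4  0 ]
[ 0  5 ]
det(A) = (-1)^0 * (4) * (5) = 20  (0 row swaps -> sign +1)

det(A) = 20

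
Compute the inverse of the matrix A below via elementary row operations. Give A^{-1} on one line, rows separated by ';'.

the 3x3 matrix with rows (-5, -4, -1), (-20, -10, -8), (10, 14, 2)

inverse = [-23/30 1/20 -11/60; 1/3 0 1/6; 3/2 -1/4 1/4]

Gauss-Jordan on [A | I]:
R1 <- (1/-5)*R1:  [    1   4/5   1/5  |  -1/5     0     0 ]
R2 <- R2 - (-20)*R1:  [  0   6  -4  |  -4   1   0 ]
R3 <- R3 - (10)*R1:  [ 0  6  0  |  2  0  1 ]
R2 <- (1/6)*R2:  [    0     1  -2/3  |  -2/3   1/6     0 ]
R1 <- R1 - (4/5)*R2:  [     1      0  11/15  |    1/3  -2/15      0 ]
R3 <- R3 - (6)*R2:  [  0   0   4  |   6  -1   1 ]
R3 <- (1/4)*R3:  [    0     0     1  |   3/2  -1/4   1/4 ]
R1 <- R1 - (11/15)*R3:  [      1       0       0  |  -23/30    1/20  -11/60 ]
R2 <- R2 - (-2/3)*R3:  [   0    1    0  |  1/3    0  1/6 ]
Right block of [I | A^{-1}] is the inverse:
[ -23/30  1/20  -11/60 ]
[    1/3     0     1/6 ]
[    3/2  -1/4     1/4 ]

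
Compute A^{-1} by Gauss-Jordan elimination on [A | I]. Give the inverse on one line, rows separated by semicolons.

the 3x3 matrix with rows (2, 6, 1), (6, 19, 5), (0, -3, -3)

inverse = [-7 5/2 11/6; 3 -1 -2/3; -3 1 1/3]

Gauss-Jordan on [A | I]:
R1 <- (1/2)*R1:  [   1    3  1/2  |  1/2    0    0 ]
R2 <- R2 - (6)*R1:  [  0   1   2  |  -3   1   0 ]
R1 <- R1 - (3)*R2:  [     1      0  -11/2  |   19/2     -3      0 ]
R3 <- R3 - (-3)*R2:  [  0   0   3  |  -9   3   1 ]
R3 <- (1/3)*R3:  [   0    0    1  |   -3    1  1/3 ]
R1 <- R1 - (-11/2)*R3:  [    1     0     0  |    -7   5/2  11/6 ]
R2 <- R2 - (2)*R3:  [    0     1     0  |     3    -1  -2/3 ]
Right block of [I | A^{-1}] is the inverse:
[ -7  5/2  11/6 ]
[  3   -1  -2/3 ]
[ -3    1   1/3 ]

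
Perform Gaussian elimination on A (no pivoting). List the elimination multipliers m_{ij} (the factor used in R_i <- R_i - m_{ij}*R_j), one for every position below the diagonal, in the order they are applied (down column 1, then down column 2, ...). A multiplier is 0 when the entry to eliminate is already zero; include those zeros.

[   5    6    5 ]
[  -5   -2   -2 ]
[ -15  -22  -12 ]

multipliers: -1, -3, -1

Forward elimination:
R2 <- R2 - (-1)*R1:  [ 0  4  3 ]
R3 <- R3 - (-3)*R1:  [  0  -4   3 ]
R3 <- R3 - (-1)*R2:  [ 0  0  6 ]
Multipliers (in order of application): m_{21} = -1, m_{31} = -3, m_{32} = -1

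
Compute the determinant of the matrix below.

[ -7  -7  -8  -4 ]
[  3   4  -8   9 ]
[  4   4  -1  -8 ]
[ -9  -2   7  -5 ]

det(A) = -8988

Forward elimination:
R2 <- R2 - (-3/7)*R1:  [     0      1  -80/7   51/7 ]
R3 <- R3 - (-4/7)*R1:  [     0      0  -39/7  -72/7 ]
R4 <- R4 - (9/7)*R1:  [     0      7  121/7    1/7 ]
R4 <- R4 - (7)*R2:  [      0       0   681/7  -356/7 ]
R4 <- R4 - (-227/13)*R3:  [        0         0         0  -2996/13 ]
Upper-triangular form:
[ -7  -7     -8        -4 ]
[  0   1  -80/7      51/7 ]
[  0   0  -39/7     -72/7 ]
[  0   0      0  -2996/13 ]
det(A) = (-1)^0 * (-7) * (1) * (-39/7) * (-2996/13) = -8988  (0 row swaps -> sign +1)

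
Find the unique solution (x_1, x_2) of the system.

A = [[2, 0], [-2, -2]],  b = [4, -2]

Forward elimination on [A|b]:
R2 <- R2 - (-1)*R1:  [  0  -2   2 ]
Row echelon form:
[ 2   0  |  4 ]
[ 0  -2  |  2 ]
Back-substitution:
x_2 = (2) / -2 = -1
x_1 = (4) / 2 = 2

(2, -1)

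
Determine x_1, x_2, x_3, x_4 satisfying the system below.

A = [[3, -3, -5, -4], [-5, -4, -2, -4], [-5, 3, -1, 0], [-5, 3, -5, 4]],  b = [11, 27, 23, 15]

Forward elimination on [A|b]:
R2 <- R2 - (-5/3)*R1:  [     0     -9  -31/3  -32/3  136/3 ]
R3 <- R3 - (-5/3)*R1:  [     0     -2  -28/3  -20/3  124/3 ]
R4 <- R4 - (-5/3)*R1:  [     0     -2  -40/3   -8/3  100/3 ]
R3 <- R3 - (2/9)*R2:  [       0        0  -190/27  -116/27   844/27 ]
R4 <- R4 - (2/9)*R2:  [       0        0  -298/27    -8/27   628/27 ]
R4 <- R4 - (149/95)*R3:  [        0         0         0    612/95  -2448/95 ]
Row echelon form:
[ 3  -3       -5       -4  |        11 ]
[ 0  -9    -31/3    -32/3  |     136/3 ]
[ 0   0  -190/27  -116/27  |    844/27 ]
[ 0   0        0   612/95  |  -2448/95 ]
Back-substitution:
x_4 = (-2448/95) / (612/95) = -4
x_3 = (844/27 - (-116/27)*(-4)) / (-190/27) = -2
x_2 = (136/3 - (-31/3)*(-2) - (-32/3)*(-4)) / -9 = 2
x_1 = (11 - (-3)*(2) - (-5)*(-2) - (-4)*(-4)) / 3 = -3

(-3, 2, -2, -4)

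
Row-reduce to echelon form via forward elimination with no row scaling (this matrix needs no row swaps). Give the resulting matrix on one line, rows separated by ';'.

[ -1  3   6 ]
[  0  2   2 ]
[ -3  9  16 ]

Forward elimination:
R3 <- R3 - (3)*R1:  [  0   0  -2 ]
Row echelon form:
[ -1  3   6 ]
[  0  2   2 ]
[  0  0  -2 ]

REF = [-1 3 6; 0 2 2; 0 0 -2]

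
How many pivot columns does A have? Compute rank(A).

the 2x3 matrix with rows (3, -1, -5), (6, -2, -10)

rank(A) = 1

Row reduction:
R2 <- R2 - (2)*R1:  [ 0  0  0 ]
Row echelon form:
[ 3  -1  -5 ]
[ 0   0   0 ]
Nonzero rows / pivot columns: 1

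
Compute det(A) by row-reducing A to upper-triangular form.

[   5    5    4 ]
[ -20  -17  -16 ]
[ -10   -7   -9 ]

Forward elimination:
R2 <- R2 - (-4)*R1:  [ 0  3  0 ]
R3 <- R3 - (-2)*R1:  [  0   3  -1 ]
R3 <- R3 - (1)*R2:  [  0   0  -1 ]
Upper-triangular form:
[ 5  5   4 ]
[ 0  3   0 ]
[ 0  0  -1 ]
det(A) = (-1)^0 * (5) * (3) * (-1) = -15  (0 row swaps -> sign +1)

det(A) = -15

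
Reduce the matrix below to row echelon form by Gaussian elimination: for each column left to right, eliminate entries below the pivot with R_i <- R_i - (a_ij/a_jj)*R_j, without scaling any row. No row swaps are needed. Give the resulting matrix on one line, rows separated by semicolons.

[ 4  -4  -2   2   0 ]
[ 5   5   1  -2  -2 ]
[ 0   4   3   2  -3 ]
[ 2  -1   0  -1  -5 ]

REF = [4 -4 -2 2 0; 0 10 7/2 -9/2 -2; 0 0 8/5 19/5 -11/5; 0 0 0 -99/32 -125/32]

Forward elimination:
R2 <- R2 - (5/4)*R1:  [    0    10   7/2  -9/2    -2 ]
R4 <- R4 - (1/2)*R1:  [  0   1   1  -2  -5 ]
R3 <- R3 - (2/5)*R2:  [     0      0    8/5   19/5  -11/5 ]
R4 <- R4 - (1/10)*R2:  [      0       0   13/20  -31/20   -24/5 ]
R4 <- R4 - (13/32)*R3:  [       0        0        0   -99/32  -125/32 ]
Row echelon form:
[ 4  -4   -2       2        0 ]
[ 0  10  7/2    -9/2       -2 ]
[ 0   0  8/5    19/5    -11/5 ]
[ 0   0    0  -99/32  -125/32 ]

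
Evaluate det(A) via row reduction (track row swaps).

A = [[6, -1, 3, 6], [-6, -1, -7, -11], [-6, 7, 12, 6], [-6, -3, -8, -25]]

det(A) = 216

Forward elimination:
R2 <- R2 - (-1)*R1:  [  0  -2  -4  -5 ]
R3 <- R3 - (-1)*R1:  [  0   6  15  12 ]
R4 <- R4 - (-1)*R1:  [   0   -4   -5  -19 ]
R3 <- R3 - (-3)*R2:  [  0   0   3  -3 ]
R4 <- R4 - (2)*R2:  [  0   0   3  -9 ]
R4 <- R4 - (1)*R3:  [  0   0   0  -6 ]
Upper-triangular form:
[ 6  -1   3   6 ]
[ 0  -2  -4  -5 ]
[ 0   0   3  -3 ]
[ 0   0   0  -6 ]
det(A) = (-1)^0 * (6) * (-2) * (3) * (-6) = 216  (0 row swaps -> sign +1)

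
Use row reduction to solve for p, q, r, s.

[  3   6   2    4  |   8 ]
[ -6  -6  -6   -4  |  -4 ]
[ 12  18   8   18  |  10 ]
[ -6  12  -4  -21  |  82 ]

Forward elimination on [A|b]:
R2 <- R2 - (-2)*R1:  [  0   6  -2   4  12 ]
R3 <- R3 - (4)*R1:  [   0   -6    0    2  -22 ]
R4 <- R4 - (-2)*R1:  [   0   24    0  -13   98 ]
R3 <- R3 - (-1)*R2:  [   0    0   -2    6  -10 ]
R4 <- R4 - (4)*R2:  [   0    0    8  -29   50 ]
R4 <- R4 - (-4)*R3:  [  0   0   0  -5  10 ]
Row echelon form:
[ 3  6   2   4  |    8 ]
[ 0  6  -2   4  |   12 ]
[ 0  0  -2   6  |  -10 ]
[ 0  0   0  -5  |   10 ]
Back-substitution:
s = (10) / -5 = -2
r = (-10 - (6)*(-2)) / -2 = -1
q = (12 - (-2)*(-1) - (4)*(-2)) / 6 = 3
p = (8 - (6)*(3) - (2)*(-1) - (4)*(-2)) / 3 = 0

(0, 3, -1, -2)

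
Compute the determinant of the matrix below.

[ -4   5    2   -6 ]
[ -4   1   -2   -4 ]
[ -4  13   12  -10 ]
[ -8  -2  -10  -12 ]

Forward elimination:
R2 <- R2 - (1)*R1:  [  0  -4  -4   2 ]
R3 <- R3 - (1)*R1:  [  0   8  10  -4 ]
R4 <- R4 - (2)*R1:  [   0  -12  -14    0 ]
R3 <- R3 - (-2)*R2:  [ 0  0  2  0 ]
R4 <- R4 - (3)*R2:  [  0   0  -2  -6 ]
R4 <- R4 - (-1)*R3:  [  0   0   0  -6 ]
Upper-triangular form:
[ -4   5   2  -6 ]
[  0  -4  -4   2 ]
[  0   0   2   0 ]
[  0   0   0  -6 ]
det(A) = (-1)^0 * (-4) * (-4) * (2) * (-6) = -192  (0 row swaps -> sign +1)

det(A) = -192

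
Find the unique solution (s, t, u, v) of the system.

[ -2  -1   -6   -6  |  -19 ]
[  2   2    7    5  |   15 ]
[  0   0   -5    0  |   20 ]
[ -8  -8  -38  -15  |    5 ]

(4, 5, -4, 5)

Forward elimination on [A|b]:
R2 <- R2 - (-1)*R1:  [  0   1   1  -1  -4 ]
R4 <- R4 - (4)*R1:  [   0   -4  -14    9   81 ]
R4 <- R4 - (-4)*R2:  [   0    0  -10    5   65 ]
R4 <- R4 - (2)*R3:  [  0   0   0   5  25 ]
Row echelon form:
[ -2  -1  -6  -6  |  -19 ]
[  0   1   1  -1  |   -4 ]
[  0   0  -5   0  |   20 ]
[  0   0   0   5  |   25 ]
Back-substitution:
v = (25) / 5 = 5
u = (20) / -5 = -4
t = (-4 - (1)*(-4) - (-1)*(5)) / 1 = 5
s = (-19 - (-1)*(5) - (-6)*(-4) - (-6)*(5)) / -2 = 4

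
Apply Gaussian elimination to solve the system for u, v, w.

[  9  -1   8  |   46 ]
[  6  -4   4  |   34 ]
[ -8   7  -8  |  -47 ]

Forward elimination on [A|b]:
R2 <- R2 - (2/3)*R1:  [     0  -10/3   -4/3   10/3 ]
R3 <- R3 - (-8/9)*R1:  [     0   55/9   -8/9  -55/9 ]
R3 <- R3 - (-11/6)*R2:  [     0      0  -10/3      0 ]
Row echelon form:
[ 9     -1      8  |    46 ]
[ 0  -10/3   -4/3  |  10/3 ]
[ 0      0  -10/3  |     0 ]
Back-substitution:
w = (0) / (-10/3) = 0
v = (10/3 - (-4/3)*(0)) / (-10/3) = -1
u = (46 - (-1)*(-1) - (8)*(0)) / 9 = 5

(5, -1, 0)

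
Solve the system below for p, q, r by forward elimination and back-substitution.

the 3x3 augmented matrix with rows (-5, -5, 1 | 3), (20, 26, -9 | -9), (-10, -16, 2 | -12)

(-3, 3, 3)

Forward elimination on [A|b]:
R2 <- R2 - (-4)*R1:  [  0   6  -5   3 ]
R3 <- R3 - (2)*R1:  [   0   -6    0  -18 ]
R3 <- R3 - (-1)*R2:  [   0    0   -5  -15 ]
Row echelon form:
[ -5  -5   1  |    3 ]
[  0   6  -5  |    3 ]
[  0   0  -5  |  -15 ]
Back-substitution:
r = (-15) / -5 = 3
q = (3 - (-5)*(3)) / 6 = 3
p = (3 - (-5)*(3) - (1)*(3)) / -5 = -3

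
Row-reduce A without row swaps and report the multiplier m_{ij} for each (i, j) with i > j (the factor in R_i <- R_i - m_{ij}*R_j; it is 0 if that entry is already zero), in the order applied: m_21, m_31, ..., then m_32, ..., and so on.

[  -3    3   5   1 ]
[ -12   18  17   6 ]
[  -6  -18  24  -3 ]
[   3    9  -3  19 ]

Forward elimination:
R2 <- R2 - (4)*R1:  [  0   6  -3   2 ]
R3 <- R3 - (2)*R1:  [   0  -24   14   -5 ]
R4 <- R4 - (-1)*R1:  [  0  12   2  20 ]
R3 <- R3 - (-4)*R2:  [ 0  0  2  3 ]
R4 <- R4 - (2)*R2:  [  0   0   8  16 ]
R4 <- R4 - (4)*R3:  [ 0  0  0  4 ]
Multipliers (in order of application): m_{21} = 4, m_{31} = 2, m_{41} = -1, m_{32} = -4, m_{42} = 2, m_{43} = 4

multipliers: 4, 2, -1, -4, 2, 4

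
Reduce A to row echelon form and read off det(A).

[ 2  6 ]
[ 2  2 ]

Forward elimination:
R2 <- R2 - (1)*R1:  [  0  -4 ]
Upper-triangular form:
[ 2   6 ]
[ 0  -4 ]
det(A) = (-1)^0 * (2) * (-4) = -8  (0 row swaps -> sign +1)

det(A) = -8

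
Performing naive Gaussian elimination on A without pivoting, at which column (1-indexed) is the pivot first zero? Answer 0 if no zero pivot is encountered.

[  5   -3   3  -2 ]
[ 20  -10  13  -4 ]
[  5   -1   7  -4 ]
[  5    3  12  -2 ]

first zero-pivot column = 4

Naive forward elimination:
R2 <- R2 - (4)*R1:  [ 0  2  1  4 ]
R3 <- R3 - (1)*R1:  [  0   2   4  -2 ]
R4 <- R4 - (1)*R1:  [ 0  6  9  0 ]
R3 <- R3 - (1)*R2:  [  0   0   3  -6 ]
R4 <- R4 - (3)*R2:  [   0    0    6  -12 ]
R4 <- R4 - (2)*R3:  [ 0  0  0  0 ]
Matrix at this point:
[ 5  -3  3  -2 ]
[ 0   2  1   4 ]
[ 0   0  3  -6 ]
[ 0   0  0   0 ]
Pivot entry (4,4) in the last row is zero and there are no rows below to swap with -> zero pivot in column 4 (A is singular).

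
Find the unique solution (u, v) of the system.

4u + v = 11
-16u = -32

(2, 3)

Forward elimination on [A|b]:
R2 <- R2 - (-4)*R1:  [  0   4  12 ]
Row echelon form:
[ 4  1  |  11 ]
[ 0  4  |  12 ]
Back-substitution:
v = (12) / 4 = 3
u = (11 - (1)*(3)) / 4 = 2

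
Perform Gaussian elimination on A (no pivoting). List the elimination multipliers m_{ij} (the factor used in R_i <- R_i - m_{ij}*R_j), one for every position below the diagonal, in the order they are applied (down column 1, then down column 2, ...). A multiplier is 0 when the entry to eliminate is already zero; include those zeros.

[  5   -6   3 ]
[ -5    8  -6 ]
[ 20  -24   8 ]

Forward elimination:
R2 <- R2 - (-1)*R1:  [  0   2  -3 ]
R3 <- R3 - (4)*R1:  [  0   0  -4 ]
R3: entry in column 2 is already 0 -> m_{32} = 0 (no row operation needed)
Multipliers (in order of application): m_{21} = -1, m_{31} = 4, m_{32} = 0

multipliers: -1, 4, 0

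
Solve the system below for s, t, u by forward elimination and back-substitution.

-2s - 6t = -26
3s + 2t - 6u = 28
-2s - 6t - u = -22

(-2, 5, -4)

Forward elimination on [A|b]:
R2 <- R2 - (-3/2)*R1:  [   0   -7   -6  -11 ]
R3 <- R3 - (1)*R1:  [  0   0  -1   4 ]
Row echelon form:
[ -2  -6   0  |  -26 ]
[  0  -7  -6  |  -11 ]
[  0   0  -1  |    4 ]
Back-substitution:
u = (4) / -1 = -4
t = (-11 - (-6)*(-4)) / -7 = 5
s = (-26 - (-6)*(5)) / -2 = -2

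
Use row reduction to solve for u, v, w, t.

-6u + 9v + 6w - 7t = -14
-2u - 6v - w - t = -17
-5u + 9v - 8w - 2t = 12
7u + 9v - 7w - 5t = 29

(2, 2, -1, 2)

Forward elimination on [A|b]:
R2 <- R2 - (1/3)*R1:  [     0     -9     -3    4/3  -37/3 ]
R3 <- R3 - (5/6)*R1:  [    0   3/2   -13  23/6  71/3 ]
R4 <- R4 - (-7/6)*R1:  [     0   39/2      0  -79/6   38/3 ]
R3 <- R3 - (-1/6)*R2:  [      0       0   -27/2   73/18  389/18 ]
R4 <- R4 - (-13/6)*R2:  [       0        0    -13/2  -185/18  -253/18 ]
R4 <- R4 - (13/27)*R3:  [         0          0          0  -2972/243  -5944/243 ]
Row echelon form:
[ -6   9      6         -7  |        -14 ]
[  0  -9     -3        4/3  |      -37/3 ]
[  0   0  -27/2      73/18  |     389/18 ]
[  0   0      0  -2972/243  |  -5944/243 ]
Back-substitution:
t = (-5944/243) / (-2972/243) = 2
w = (389/18 - (73/18)*(2)) / (-27/2) = -1
v = (-37/3 - (-3)*(-1) - (4/3)*(2)) / -9 = 2
u = (-14 - (9)*(2) - (6)*(-1) - (-7)*(2)) / -6 = 2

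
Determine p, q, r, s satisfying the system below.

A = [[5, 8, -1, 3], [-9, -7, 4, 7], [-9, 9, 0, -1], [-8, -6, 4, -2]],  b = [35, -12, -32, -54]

Forward elimination on [A|b]:
R2 <- R2 - (-9/5)*R1:  [    0  37/5  11/5  62/5    51 ]
R3 <- R3 - (-9/5)*R1:  [     0  117/5   -9/5   22/5     31 ]
R4 <- R4 - (-8/5)*R1:  [    0  34/5  12/5  14/5     2 ]
R3 <- R3 - (117/37)*R2:  [        0         0   -324/37  -1288/37  -4820/37 ]
R4 <- R4 - (34/37)*R2:  [        0         0     14/37   -318/37  -1660/37 ]
R4 <- R4 - (-7/162)*R3:  [        0         0         0   -818/81  -4090/81 ]
Row echelon form:
[ 5     8       -1         3  |        35 ]
[ 0  37/5     11/5      62/5  |        51 ]
[ 0     0  -324/37  -1288/37  |  -4820/37 ]
[ 0     0        0   -818/81  |  -4090/81 ]
Back-substitution:
s = (-4090/81) / (-818/81) = 5
r = (-4820/37 - (-1288/37)*(5)) / (-324/37) = -5
q = (51 - (11/5)*(-5) - (62/5)*(5)) / (37/5) = 0
p = (35 - (8)*(0) - (-1)*(-5) - (3)*(5)) / 5 = 3

(3, 0, -5, 5)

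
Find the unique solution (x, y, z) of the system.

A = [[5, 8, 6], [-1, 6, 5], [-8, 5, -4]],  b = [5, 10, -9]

(-1, -1, 3)

Forward elimination on [A|b]:
R2 <- R2 - (-1/5)*R1:  [    0  38/5  31/5    11 ]
R3 <- R3 - (-8/5)*R1:  [    0  89/5  28/5    -1 ]
R3 <- R3 - (89/38)*R2:  [        0         0   -339/38  -1017/38 ]
Row echelon form:
[ 5     8        6  |         5 ]
[ 0  38/5     31/5  |        11 ]
[ 0     0  -339/38  |  -1017/38 ]
Back-substitution:
z = (-1017/38) / (-339/38) = 3
y = (11 - (31/5)*(3)) / (38/5) = -1
x = (5 - (8)*(-1) - (6)*(3)) / 5 = -1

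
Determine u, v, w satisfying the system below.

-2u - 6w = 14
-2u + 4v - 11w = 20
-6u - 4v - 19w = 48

(-1, -1, -2)

Forward elimination on [A|b]:
R2 <- R2 - (1)*R1:  [  0   4  -5   6 ]
R3 <- R3 - (3)*R1:  [  0  -4  -1   6 ]
R3 <- R3 - (-1)*R2:  [  0   0  -6  12 ]
Row echelon form:
[ -2  0  -6  |  14 ]
[  0  4  -5  |   6 ]
[  0  0  -6  |  12 ]
Back-substitution:
w = (12) / -6 = -2
v = (6 - (-5)*(-2)) / 4 = -1
u = (14 - (-6)*(-2)) / -2 = -1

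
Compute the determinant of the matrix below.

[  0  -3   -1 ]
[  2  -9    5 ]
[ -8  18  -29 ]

Forward elimination:
R1 <-> R2   (pivot in column 1 was zero)
[  2  -9    5 ]
[  0  -3   -1 ]
[ -8  18  -29 ]
R3 <- R3 - (-4)*R1:  [   0  -18   -9 ]
R3 <- R3 - (6)*R2:  [  0   0  -3 ]
Upper-triangular form:
[ 2  -9   5 ]
[ 0  -3  -1 ]
[ 0   0  -3 ]
det(A) = (-1)^1 * (2) * (-3) * (-3) = -18  (1 row swap -> sign -1)

det(A) = -18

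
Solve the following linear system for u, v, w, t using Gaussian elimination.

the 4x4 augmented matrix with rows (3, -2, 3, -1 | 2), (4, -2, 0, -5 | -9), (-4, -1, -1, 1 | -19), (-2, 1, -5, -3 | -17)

(4, 5, 1, 3)

Forward elimination on [A|b]:
R2 <- R2 - (4/3)*R1:  [     0    2/3     -4  -11/3  -35/3 ]
R3 <- R3 - (-4/3)*R1:  [     0  -11/3      3   -1/3  -49/3 ]
R4 <- R4 - (-2/3)*R1:  [     0   -1/3     -3  -11/3  -47/3 ]
R3 <- R3 - (-11/2)*R2:  [      0       0     -19   -41/2  -161/2 ]
R4 <- R4 - (-1/2)*R2:  [     0      0     -5  -11/2  -43/2 ]
R4 <- R4 - (5/19)*R3:  [     0      0      0  -2/19  -6/19 ]
Row echelon form:
[ 3   -2    3     -1  |       2 ]
[ 0  2/3   -4  -11/3  |   -35/3 ]
[ 0    0  -19  -41/2  |  -161/2 ]
[ 0    0    0  -2/19  |   -6/19 ]
Back-substitution:
t = (-6/19) / (-2/19) = 3
w = (-161/2 - (-41/2)*(3)) / -19 = 1
v = (-35/3 - (-4)*(1) - (-11/3)*(3)) / (2/3) = 5
u = (2 - (-2)*(5) - (3)*(1) - (-1)*(3)) / 3 = 4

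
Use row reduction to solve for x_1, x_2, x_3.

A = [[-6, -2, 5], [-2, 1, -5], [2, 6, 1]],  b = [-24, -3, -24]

(4, -5, -2)

Forward elimination on [A|b]:
R2 <- R2 - (1/3)*R1:  [     0    5/3  -20/3      5 ]
R3 <- R3 - (-1/3)*R1:  [    0  16/3   8/3   -32 ]
R3 <- R3 - (16/5)*R2:  [   0    0   24  -48 ]
Row echelon form:
[ -6   -2      5  |  -24 ]
[  0  5/3  -20/3  |    5 ]
[  0    0     24  |  -48 ]
Back-substitution:
x_3 = (-48) / 24 = -2
x_2 = (5 - (-20/3)*(-2)) / (5/3) = -5
x_1 = (-24 - (-2)*(-5) - (5)*(-2)) / -6 = 4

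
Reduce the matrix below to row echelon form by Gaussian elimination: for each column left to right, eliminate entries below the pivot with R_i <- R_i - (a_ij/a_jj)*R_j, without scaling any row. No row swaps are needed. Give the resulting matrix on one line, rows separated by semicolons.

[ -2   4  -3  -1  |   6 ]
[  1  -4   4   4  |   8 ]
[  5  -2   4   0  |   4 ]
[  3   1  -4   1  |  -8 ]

Forward elimination:
R2 <- R2 - (-1/2)*R1:  [   0   -2  5/2  7/2   11 ]
R3 <- R3 - (-5/2)*R1:  [    0     8  -7/2  -5/2    19 ]
R4 <- R4 - (-3/2)*R1:  [     0      7  -17/2   -1/2      1 ]
R3 <- R3 - (-4)*R2:  [    0     0  13/2  23/2    63 ]
R4 <- R4 - (-7/2)*R2:  [    0     0   1/4  47/4  79/2 ]
R4 <- R4 - (1/26)*R3:  [      0       0       0  147/13  482/13 ]
Row echelon form:
[ -2   4    -3      -1  |       6 ]
[  0  -2   5/2     7/2  |      11 ]
[  0   0  13/2    23/2  |      63 ]
[  0   0     0  147/13  |  482/13 ]

REF = [-2 4 -3 -1 6; 0 -2 5/2 7/2 11; 0 0 13/2 23/2 63; 0 0 0 147/13 482/13]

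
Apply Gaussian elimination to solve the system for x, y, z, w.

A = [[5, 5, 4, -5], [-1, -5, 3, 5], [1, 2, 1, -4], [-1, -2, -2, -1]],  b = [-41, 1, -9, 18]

Forward elimination on [A|b]:
R2 <- R2 - (-1/5)*R1:  [     0     -4   19/5      4  -36/5 ]
R3 <- R3 - (1/5)*R1:  [    0     1   1/5    -3  -4/5 ]
R4 <- R4 - (-1/5)*R1:  [    0    -1  -6/5    -2  49/5 ]
R3 <- R3 - (-1/4)*R2:  [     0      0  23/20     -2  -13/5 ]
R4 <- R4 - (1/4)*R2:  [      0       0  -43/20      -3    58/5 ]
R4 <- R4 - (-43/23)*R3:  [       0        0        0  -155/23   155/23 ]
Row echelon form:
[ 5   5      4       -5  |     -41 ]
[ 0  -4   19/5        4  |   -36/5 ]
[ 0   0  23/20       -2  |   -13/5 ]
[ 0   0      0  -155/23  |  155/23 ]
Back-substitution:
w = (155/23) / (-155/23) = -1
z = (-13/5 - (-2)*(-1)) / (23/20) = -4
y = (-36/5 - (19/5)*(-4) - (4)*(-1)) / -4 = -3
x = (-41 - (5)*(-3) - (4)*(-4) - (-5)*(-1)) / 5 = -3

(-3, -3, -4, -1)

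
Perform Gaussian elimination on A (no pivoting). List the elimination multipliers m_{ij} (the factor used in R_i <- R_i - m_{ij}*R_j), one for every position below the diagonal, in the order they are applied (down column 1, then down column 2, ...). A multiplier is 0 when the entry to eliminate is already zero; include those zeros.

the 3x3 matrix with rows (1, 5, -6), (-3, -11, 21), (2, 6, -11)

multipliers: -3, 2, -1

Forward elimination:
R2 <- R2 - (-3)*R1:  [ 0  4  3 ]
R3 <- R3 - (2)*R1:  [  0  -4   1 ]
R3 <- R3 - (-1)*R2:  [ 0  0  4 ]
Multipliers (in order of application): m_{21} = -3, m_{31} = 2, m_{32} = -1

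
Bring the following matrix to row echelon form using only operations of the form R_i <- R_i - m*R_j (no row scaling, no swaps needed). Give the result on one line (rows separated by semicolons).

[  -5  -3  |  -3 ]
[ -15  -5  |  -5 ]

REF = [-5 -3 -3; 0 4 4]

Forward elimination:
R2 <- R2 - (3)*R1:  [ 0  4  4 ]
Row echelon form:
[ -5  -3  |  -3 ]
[  0   4  |   4 ]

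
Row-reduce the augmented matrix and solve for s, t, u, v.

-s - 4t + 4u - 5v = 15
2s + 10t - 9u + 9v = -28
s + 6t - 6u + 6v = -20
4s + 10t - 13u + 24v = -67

(-2, 3, 5, -1)

Forward elimination on [A|b]:
R2 <- R2 - (-2)*R1:  [  0   2  -1  -1   2 ]
R3 <- R3 - (-1)*R1:  [  0   2  -2   1  -5 ]
R4 <- R4 - (-4)*R1:  [  0  -6   3   4  -7 ]
R3 <- R3 - (1)*R2:  [  0   0  -1   2  -7 ]
R4 <- R4 - (-3)*R2:  [  0   0   0   1  -1 ]
Row echelon form:
[ -1  -4   4  -5  |  15 ]
[  0   2  -1  -1  |   2 ]
[  0   0  -1   2  |  -7 ]
[  0   0   0   1  |  -1 ]
Back-substitution:
v = (-1) / 1 = -1
u = (-7 - (2)*(-1)) / -1 = 5
t = (2 - (-1)*(5) - (-1)*(-1)) / 2 = 3
s = (15 - (-4)*(3) - (4)*(5) - (-5)*(-1)) / -1 = -2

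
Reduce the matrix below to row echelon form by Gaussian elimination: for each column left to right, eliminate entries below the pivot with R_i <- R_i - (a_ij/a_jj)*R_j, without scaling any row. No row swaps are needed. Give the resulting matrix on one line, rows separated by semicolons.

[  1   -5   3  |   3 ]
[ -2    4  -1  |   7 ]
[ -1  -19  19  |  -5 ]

REF = [1 -5 3 3; 0 -6 5 13; 0 0 2 -54]

Forward elimination:
R2 <- R2 - (-2)*R1:  [  0  -6   5  13 ]
R3 <- R3 - (-1)*R1:  [   0  -24   22   -2 ]
R3 <- R3 - (4)*R2:  [   0    0    2  -54 ]
Row echelon form:
[ 1  -5  3  |    3 ]
[ 0  -6  5  |   13 ]
[ 0   0  2  |  -54 ]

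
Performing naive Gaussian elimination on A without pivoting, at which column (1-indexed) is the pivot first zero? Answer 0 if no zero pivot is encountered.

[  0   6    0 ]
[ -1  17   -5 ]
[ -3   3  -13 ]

Naive forward elimination:
Pivot entry (1,1) is zero but row 2 has -1 in column 1 -> naive elimination stops; a row interchange (e.g. R1 <-> R2) would be required here.

first zero-pivot column = 1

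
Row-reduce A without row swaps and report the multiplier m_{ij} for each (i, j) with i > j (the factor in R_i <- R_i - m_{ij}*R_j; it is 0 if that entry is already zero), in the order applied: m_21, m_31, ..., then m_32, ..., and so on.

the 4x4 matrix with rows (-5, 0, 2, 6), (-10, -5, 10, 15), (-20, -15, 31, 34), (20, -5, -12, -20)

Forward elimination:
R2 <- R2 - (2)*R1:  [  0  -5   6   3 ]
R3 <- R3 - (4)*R1:  [   0  -15   23   10 ]
R4 <- R4 - (-4)*R1:  [  0  -5  -4   4 ]
R3 <- R3 - (3)*R2:  [ 0  0  5  1 ]
R4 <- R4 - (1)*R2:  [   0    0  -10    1 ]
R4 <- R4 - (-2)*R3:  [ 0  0  0  3 ]
Multipliers (in order of application): m_{21} = 2, m_{31} = 4, m_{41} = -4, m_{32} = 3, m_{42} = 1, m_{43} = -2

multipliers: 2, 4, -4, 3, 1, -2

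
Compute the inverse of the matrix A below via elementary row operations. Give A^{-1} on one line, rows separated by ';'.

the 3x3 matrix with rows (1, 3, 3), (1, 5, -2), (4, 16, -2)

Gauss-Jordan on [A | I]:
R2 <- R2 - (1)*R1:  [  0   2  -5  |  -1   1   0 ]
R3 <- R3 - (4)*R1:  [   0    4  -14  |   -4    0    1 ]
R2 <- (1/2)*R2:  [    0     1  -5/2  |  -1/2   1/2     0 ]
R1 <- R1 - (3)*R2:  [    1     0  21/2  |   5/2  -3/2     0 ]
R3 <- R3 - (4)*R2:  [  0   0  -4  |  -2  -2   1 ]
R3 <- (1/-4)*R3:  [    0     0     1  |   1/2   1/2  -1/4 ]
R1 <- R1 - (21/2)*R3:  [     1      0      0  |  -11/4  -27/4   21/8 ]
R2 <- R2 - (-5/2)*R3:  [    0     1     0  |   3/4   7/4  -5/8 ]
Right block of [I | A^{-1}] is the inverse:
[ -11/4  -27/4  21/8 ]
[   3/4    7/4  -5/8 ]
[   1/2    1/2  -1/4 ]

inverse = [-11/4 -27/4 21/8; 3/4 7/4 -5/8; 1/2 1/2 -1/4]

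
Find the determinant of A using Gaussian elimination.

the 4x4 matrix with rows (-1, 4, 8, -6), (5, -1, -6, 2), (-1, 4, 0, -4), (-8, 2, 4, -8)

Forward elimination:
R2 <- R2 - (-5)*R1:  [   0   19   34  -28 ]
R3 <- R3 - (1)*R1:  [  0   0  -8   2 ]
R4 <- R4 - (8)*R1:  [   0  -30  -60   40 ]
R4 <- R4 - (-30/19)*R2:  [       0        0  -120/19   -80/19 ]
R4 <- R4 - (15/19)*R3:  [       0        0        0  -110/19 ]
Upper-triangular form:
[ -1   4   8       -6 ]
[  0  19  34      -28 ]
[  0   0  -8        2 ]
[  0   0   0  -110/19 ]
det(A) = (-1)^0 * (-1) * (19) * (-8) * (-110/19) = -880  (0 row swaps -> sign +1)

det(A) = -880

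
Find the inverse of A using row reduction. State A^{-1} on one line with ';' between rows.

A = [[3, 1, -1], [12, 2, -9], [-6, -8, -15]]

Gauss-Jordan on [A | I]:
R1 <- (1/3)*R1:  [    1   1/3  -1/3  |   1/3     0     0 ]
R2 <- R2 - (12)*R1:  [  0  -2  -5  |  -4   1   0 ]
R3 <- R3 - (-6)*R1:  [   0   -6  -17  |    2    0    1 ]
R2 <- (1/-2)*R2:  [    0     1   5/2  |     2  -1/2     0 ]
R1 <- R1 - (1/3)*R2:  [    1     0  -7/6  |  -1/3   1/6     0 ]
R3 <- R3 - (-6)*R2:  [  0   0  -2  |  14  -3   1 ]
R3 <- (1/-2)*R3:  [    0     0     1  |    -7   3/2  -1/2 ]
R1 <- R1 - (-7/6)*R3:  [     1      0      0  |  -17/2  23/12  -7/12 ]
R2 <- R2 - (5/2)*R3:  [     0      1      0  |   39/2  -17/4    5/4 ]
Right block of [I | A^{-1}] is the inverse:
[ -17/2  23/12  -7/12 ]
[  39/2  -17/4    5/4 ]
[    -7    3/2   -1/2 ]

inverse = [-17/2 23/12 -7/12; 39/2 -17/4 5/4; -7 3/2 -1/2]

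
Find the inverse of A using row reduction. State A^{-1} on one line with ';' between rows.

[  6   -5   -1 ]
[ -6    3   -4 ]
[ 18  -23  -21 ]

inverse = [155/24 41/12 -23/24; 33/4 9/2 -5/4; -7/2 -2 1/2]

Gauss-Jordan on [A | I]:
R1 <- (1/6)*R1:  [    1  -5/6  -1/6  |   1/6     0     0 ]
R2 <- R2 - (-6)*R1:  [  0  -2  -5  |   1   1   0 ]
R3 <- R3 - (18)*R1:  [   0   -8  -18  |   -3    0    1 ]
R2 <- (1/-2)*R2:  [    0     1   5/2  |  -1/2  -1/2     0 ]
R1 <- R1 - (-5/6)*R2:  [     1      0  23/12  |   -1/4  -5/12      0 ]
R3 <- R3 - (-8)*R2:  [  0   0   2  |  -7  -4   1 ]
R3 <- (1/2)*R3:  [    0     0     1  |  -7/2    -2   1/2 ]
R1 <- R1 - (23/12)*R3:  [      1       0       0  |  155/24   41/12  -23/24 ]
R2 <- R2 - (5/2)*R3:  [    0     1     0  |  33/4   9/2  -5/4 ]
Right block of [I | A^{-1}] is the inverse:
[ 155/24  41/12  -23/24 ]
[   33/4    9/2    -5/4 ]
[   -7/2     -2     1/2 ]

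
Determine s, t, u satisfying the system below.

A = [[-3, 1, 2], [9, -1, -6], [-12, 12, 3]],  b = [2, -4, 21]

Forward elimination on [A|b]:
R2 <- R2 - (-3)*R1:  [ 0  2  0  2 ]
R3 <- R3 - (4)*R1:  [  0   8  -5  13 ]
R3 <- R3 - (4)*R2:  [  0   0  -5   5 ]
Row echelon form:
[ -3  1   2  |  2 ]
[  0  2   0  |  2 ]
[  0  0  -5  |  5 ]
Back-substitution:
u = (5) / -5 = -1
t = (2) / 2 = 1
s = (2 - (1)*(1) - (2)*(-1)) / -3 = -1

(-1, 1, -1)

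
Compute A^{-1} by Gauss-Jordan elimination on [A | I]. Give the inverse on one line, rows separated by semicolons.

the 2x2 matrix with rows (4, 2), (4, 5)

Gauss-Jordan on [A | I]:
R1 <- (1/4)*R1:  [   1  1/2  |  1/4    0 ]
R2 <- R2 - (4)*R1:  [  0   3  |  -1   1 ]
R2 <- (1/3)*R2:  [    0     1  |  -1/3   1/3 ]
R1 <- R1 - (1/2)*R2:  [    1     0  |  5/12  -1/6 ]
Right block of [I | A^{-1}] is the inverse:
[ 5/12  -1/6 ]
[ -1/3   1/3 ]

inverse = [5/12 -1/6; -1/3 1/3]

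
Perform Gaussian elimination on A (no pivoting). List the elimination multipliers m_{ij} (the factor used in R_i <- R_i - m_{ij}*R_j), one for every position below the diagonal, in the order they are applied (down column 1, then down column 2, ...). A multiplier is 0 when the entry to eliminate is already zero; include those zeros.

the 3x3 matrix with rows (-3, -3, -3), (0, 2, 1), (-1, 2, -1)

Forward elimination:
R2: entry in column 1 is already 0 -> m_{21} = 0 (no row operation needed)
R3 <- R3 - (1/3)*R1:  [ 0  3  0 ]
R3 <- R3 - (3/2)*R2:  [    0     0  -3/2 ]
Multipliers (in order of application): m_{21} = 0, m_{31} = 1/3, m_{32} = 3/2

multipliers: 0, 1/3, 3/2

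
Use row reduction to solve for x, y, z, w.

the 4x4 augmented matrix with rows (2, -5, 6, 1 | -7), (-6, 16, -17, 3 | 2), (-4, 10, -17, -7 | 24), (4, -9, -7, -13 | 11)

Forward elimination on [A|b]:
R2 <- R2 - (-3)*R1:  [   0    1    1    6  -19 ]
R3 <- R3 - (-2)*R1:  [  0   0  -5  -5  10 ]
R4 <- R4 - (2)*R1:  [   0    1  -19  -15   25 ]
R4 <- R4 - (1)*R2:  [   0    0  -20  -21   44 ]
R4 <- R4 - (4)*R3:  [  0   0   0  -1   4 ]
Row echelon form:
[ 2  -5   6   1  |   -7 ]
[ 0   1   1   6  |  -19 ]
[ 0   0  -5  -5  |   10 ]
[ 0   0   0  -1  |    4 ]
Back-substitution:
w = (4) / -1 = -4
z = (10 - (-5)*(-4)) / -5 = 2
y = (-19 - (1)*(2) - (6)*(-4)) / 1 = 3
x = (-7 - (-5)*(3) - (6)*(2) - (1)*(-4)) / 2 = 0

(0, 3, 2, -4)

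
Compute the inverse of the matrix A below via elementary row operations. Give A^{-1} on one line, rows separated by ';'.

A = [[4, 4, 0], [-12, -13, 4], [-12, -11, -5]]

inverse = [109/4 5 4; -27 -5 -4; -6 -1 -1]

Gauss-Jordan on [A | I]:
R1 <- (1/4)*R1:  [   1    1    0  |  1/4    0    0 ]
R2 <- R2 - (-12)*R1:  [  0  -1   4  |   3   1   0 ]
R3 <- R3 - (-12)*R1:  [  0   1  -5  |   3   0   1 ]
R2 <- (1/-1)*R2:  [  0   1  -4  |  -3  -1   0 ]
R1 <- R1 - (1)*R2:  [    1     0     4  |  13/4     1     0 ]
R3 <- R3 - (1)*R2:  [  0   0  -1  |   6   1   1 ]
R3 <- (1/-1)*R3:  [  0   0   1  |  -6  -1  -1 ]
R1 <- R1 - (4)*R3:  [     1      0      0  |  109/4      5      4 ]
R2 <- R2 - (-4)*R3:  [   0    1    0  |  -27   -5   -4 ]
Right block of [I | A^{-1}] is the inverse:
[ 109/4   5   4 ]
[   -27  -5  -4 ]
[    -6  -1  -1 ]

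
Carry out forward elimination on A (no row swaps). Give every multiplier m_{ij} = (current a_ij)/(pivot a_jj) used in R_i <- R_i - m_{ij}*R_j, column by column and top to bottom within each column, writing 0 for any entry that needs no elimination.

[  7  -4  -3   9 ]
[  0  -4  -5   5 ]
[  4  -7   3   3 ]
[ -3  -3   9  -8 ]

multipliers: 0, 4/7, -3/7, 33/28, 33/28, 127/99

Forward elimination:
R2: entry in column 1 is already 0 -> m_{21} = 0 (no row operation needed)
R3 <- R3 - (4/7)*R1:  [     0  -33/7   33/7  -15/7 ]
R4 <- R4 - (-3/7)*R1:  [     0  -33/7   54/7  -29/7 ]
R3 <- R3 - (33/28)*R2:  [       0        0   297/28  -225/28 ]
R4 <- R4 - (33/28)*R2:  [       0        0   381/28  -281/28 ]
R4 <- R4 - (127/99)*R3:  [    0     0     0  3/11 ]
Multipliers (in order of application): m_{21} = 0, m_{31} = 4/7, m_{41} = -3/7, m_{32} = 33/28, m_{42} = 33/28, m_{43} = 127/99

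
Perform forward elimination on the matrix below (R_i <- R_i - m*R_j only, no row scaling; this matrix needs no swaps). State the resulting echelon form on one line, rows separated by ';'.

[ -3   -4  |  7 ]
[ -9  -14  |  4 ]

Forward elimination:
R2 <- R2 - (3)*R1:  [   0   -2  -17 ]
Row echelon form:
[ -3  -4  |    7 ]
[  0  -2  |  -17 ]

REF = [-3 -4 7; 0 -2 -17]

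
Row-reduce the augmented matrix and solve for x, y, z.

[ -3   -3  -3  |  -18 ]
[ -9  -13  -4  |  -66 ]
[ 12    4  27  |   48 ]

(3, 3, 0)

Forward elimination on [A|b]:
R2 <- R2 - (3)*R1:  [   0   -4    5  -12 ]
R3 <- R3 - (-4)*R1:  [   0   -8   15  -24 ]
R3 <- R3 - (2)*R2:  [ 0  0  5  0 ]
Row echelon form:
[ -3  -3  -3  |  -18 ]
[  0  -4   5  |  -12 ]
[  0   0   5  |    0 ]
Back-substitution:
z = (0) / 5 = 0
y = (-12 - (5)*(0)) / -4 = 3
x = (-18 - (-3)*(3) - (-3)*(0)) / -3 = 3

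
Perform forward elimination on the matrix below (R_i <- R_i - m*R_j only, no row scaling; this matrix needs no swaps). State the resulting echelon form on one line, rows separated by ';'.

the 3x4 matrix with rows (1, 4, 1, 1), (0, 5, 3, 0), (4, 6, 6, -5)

Forward elimination:
R3 <- R3 - (4)*R1:  [   0  -10    2   -9 ]
R3 <- R3 - (-2)*R2:  [  0   0   8  -9 ]
Row echelon form:
[ 1  4  1   1 ]
[ 0  5  3   0 ]
[ 0  0  8  -9 ]

REF = [1 4 1 1; 0 5 3 0; 0 0 8 -9]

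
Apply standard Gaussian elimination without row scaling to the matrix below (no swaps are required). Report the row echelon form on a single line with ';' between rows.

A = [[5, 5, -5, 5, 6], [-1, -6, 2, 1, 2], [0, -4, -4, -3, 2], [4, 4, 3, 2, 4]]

REF = [5 5 -5 5 6; 0 -5 1 2 16/5; 0 0 -24/5 -23/5 -14/25; 0 0 0 -209/24 -97/60]

Forward elimination:
R2 <- R2 - (-1/5)*R1:  [    0    -5     1     2  16/5 ]
R4 <- R4 - (4/5)*R1:  [    0     0     7    -2  -4/5 ]
R3 <- R3 - (4/5)*R2:  [      0       0   -24/5   -23/5  -14/25 ]
R4 <- R4 - (-35/24)*R3:  [       0        0        0  -209/24   -97/60 ]
Row echelon form:
[ 5   5     -5        5       6 ]
[ 0  -5      1        2    16/5 ]
[ 0   0  -24/5    -23/5  -14/25 ]
[ 0   0      0  -209/24  -97/60 ]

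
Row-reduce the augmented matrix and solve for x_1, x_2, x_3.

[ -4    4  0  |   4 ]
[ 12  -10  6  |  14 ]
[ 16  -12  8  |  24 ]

Forward elimination on [A|b]:
R2 <- R2 - (-3)*R1:  [  0   2   6  26 ]
R3 <- R3 - (-4)*R1:  [  0   4   8  40 ]
R3 <- R3 - (2)*R2:  [   0    0   -4  -12 ]
Row echelon form:
[ -4  4   0  |    4 ]
[  0  2   6  |   26 ]
[  0  0  -4  |  -12 ]
Back-substitution:
x_3 = (-12) / -4 = 3
x_2 = (26 - (6)*(3)) / 2 = 4
x_1 = (4 - (4)*(4)) / -4 = 3

(3, 4, 3)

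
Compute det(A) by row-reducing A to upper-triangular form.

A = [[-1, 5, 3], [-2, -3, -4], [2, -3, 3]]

det(A) = 47

Forward elimination:
R2 <- R2 - (2)*R1:  [   0  -13  -10 ]
R3 <- R3 - (-2)*R1:  [ 0  7  9 ]
R3 <- R3 - (-7/13)*R2:  [     0      0  47/13 ]
Upper-triangular form:
[ -1    5      3 ]
[  0  -13    -10 ]
[  0    0  47/13 ]
det(A) = (-1)^0 * (-1) * (-13) * (47/13) = 47  (0 row swaps -> sign +1)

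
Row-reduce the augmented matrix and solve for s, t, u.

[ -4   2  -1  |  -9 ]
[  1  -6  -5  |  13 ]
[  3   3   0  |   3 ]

(2, -1, -1)

Forward elimination on [A|b]:
R2 <- R2 - (-1/4)*R1:  [     0  -11/2  -21/4   43/4 ]
R3 <- R3 - (-3/4)*R1:  [     0    9/2   -3/4  -15/4 ]
R3 <- R3 - (-9/11)*R2:  [       0        0  -111/22   111/22 ]
Row echelon form:
[ -4      2       -1  |      -9 ]
[  0  -11/2    -21/4  |    43/4 ]
[  0      0  -111/22  |  111/22 ]
Back-substitution:
u = (111/22) / (-111/22) = -1
t = (43/4 - (-21/4)*(-1)) / (-11/2) = -1
s = (-9 - (2)*(-1) - (-1)*(-1)) / -4 = 2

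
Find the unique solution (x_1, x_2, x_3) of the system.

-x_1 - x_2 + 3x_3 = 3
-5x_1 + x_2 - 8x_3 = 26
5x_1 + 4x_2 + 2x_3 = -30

Forward elimination on [A|b]:
R2 <- R2 - (5)*R1:  [   0    6  -23   11 ]
R3 <- R3 - (-5)*R1:  [   0   -1   17  -15 ]
R3 <- R3 - (-1/6)*R2:  [     0      0   79/6  -79/6 ]
Row echelon form:
[ -1  -1     3  |      3 ]
[  0   6   -23  |     11 ]
[  0   0  79/6  |  -79/6 ]
Back-substitution:
x_3 = (-79/6) / (79/6) = -1
x_2 = (11 - (-23)*(-1)) / 6 = -2
x_1 = (3 - (-1)*(-2) - (3)*(-1)) / -1 = -4

(-4, -2, -1)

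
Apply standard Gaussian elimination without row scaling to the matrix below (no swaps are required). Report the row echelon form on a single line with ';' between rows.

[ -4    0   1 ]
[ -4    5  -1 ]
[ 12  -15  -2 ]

Forward elimination:
R2 <- R2 - (1)*R1:  [  0   5  -2 ]
R3 <- R3 - (-3)*R1:  [   0  -15    1 ]
R3 <- R3 - (-3)*R2:  [  0   0  -5 ]
Row echelon form:
[ -4  0   1 ]
[  0  5  -2 ]
[  0  0  -5 ]

REF = [-4 0 1; 0 5 -2; 0 0 -5]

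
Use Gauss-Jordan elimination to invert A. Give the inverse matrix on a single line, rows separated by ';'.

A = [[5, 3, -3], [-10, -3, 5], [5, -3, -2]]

Gauss-Jordan on [A | I]:
R1 <- (1/5)*R1:  [    1   3/5  -3/5  |   1/5     0     0 ]
R2 <- R2 - (-10)*R1:  [  0   3  -1  |   2   1   0 ]
R3 <- R3 - (5)*R1:  [  0  -6   1  |  -1   0   1 ]
R2 <- (1/3)*R2:  [    0     1  -1/3  |   2/3   1/3     0 ]
R1 <- R1 - (3/5)*R2:  [    1     0  -2/5  |  -1/5  -1/5     0 ]
R3 <- R3 - (-6)*R2:  [  0   0  -1  |   3   2   1 ]
R3 <- (1/-1)*R3:  [  0   0   1  |  -3  -2  -1 ]
R1 <- R1 - (-2/5)*R3:  [    1     0     0  |  -7/5    -1  -2/5 ]
R2 <- R2 - (-1/3)*R3:  [    0     1     0  |  -1/3  -1/3  -1/3 ]
Right block of [I | A^{-1}] is the inverse:
[ -7/5    -1  -2/5 ]
[ -1/3  -1/3  -1/3 ]
[   -3    -2    -1 ]

inverse = [-7/5 -1 -2/5; -1/3 -1/3 -1/3; -3 -2 -1]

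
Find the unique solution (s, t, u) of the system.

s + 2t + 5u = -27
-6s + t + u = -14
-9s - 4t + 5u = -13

Forward elimination on [A|b]:
R2 <- R2 - (-6)*R1:  [    0    13    31  -176 ]
R3 <- R3 - (-9)*R1:  [    0    14    50  -256 ]
R3 <- R3 - (14/13)*R2:  [       0        0   216/13  -864/13 ]
Row echelon form:
[ 1   2       5  |      -27 ]
[ 0  13      31  |     -176 ]
[ 0   0  216/13  |  -864/13 ]
Back-substitution:
u = (-864/13) / (216/13) = -4
t = (-176 - (31)*(-4)) / 13 = -4
s = (-27 - (2)*(-4) - (5)*(-4)) / 1 = 1

(1, -4, -4)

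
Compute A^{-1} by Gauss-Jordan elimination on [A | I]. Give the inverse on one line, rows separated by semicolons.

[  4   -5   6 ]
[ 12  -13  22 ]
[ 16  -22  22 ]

Gauss-Jordan on [A | I]:
R1 <- (1/4)*R1:  [    1  -5/4   3/2  |   1/4     0     0 ]
R2 <- R2 - (12)*R1:  [  0   2   4  |  -3   1   0 ]
R3 <- R3 - (16)*R1:  [  0  -2  -2  |  -4   0   1 ]
R2 <- (1/2)*R2:  [    0     1     2  |  -3/2   1/2     0 ]
R1 <- R1 - (-5/4)*R2:  [     1      0      4  |  -13/8    5/8      0 ]
R3 <- R3 - (-2)*R2:  [  0   0   2  |  -7   1   1 ]
R3 <- (1/2)*R3:  [    0     0     1  |  -7/2   1/2   1/2 ]
R1 <- R1 - (4)*R3:  [     1      0      0  |   99/8  -11/8     -2 ]
R2 <- R2 - (2)*R3:  [    0     1     0  |  11/2  -1/2    -1 ]
Right block of [I | A^{-1}] is the inverse:
[ 99/8  -11/8   -2 ]
[ 11/2   -1/2   -1 ]
[ -7/2    1/2  1/2 ]

inverse = [99/8 -11/8 -2; 11/2 -1/2 -1; -7/2 1/2 1/2]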